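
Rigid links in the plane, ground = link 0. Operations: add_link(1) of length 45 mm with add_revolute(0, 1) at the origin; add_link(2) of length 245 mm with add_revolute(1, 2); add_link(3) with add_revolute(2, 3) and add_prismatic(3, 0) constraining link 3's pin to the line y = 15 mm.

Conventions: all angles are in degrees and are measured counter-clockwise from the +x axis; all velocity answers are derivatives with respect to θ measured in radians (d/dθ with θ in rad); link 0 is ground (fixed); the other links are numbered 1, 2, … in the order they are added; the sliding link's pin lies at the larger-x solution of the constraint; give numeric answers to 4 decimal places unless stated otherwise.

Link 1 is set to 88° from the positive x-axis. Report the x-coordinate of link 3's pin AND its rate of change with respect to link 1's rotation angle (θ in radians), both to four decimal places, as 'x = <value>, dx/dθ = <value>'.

geometry: r = 45 mm, L = 245 mm, e = 15 mm
crank pin P = (r cos θ, r sin θ) = (1.570477, 44.972587)
h = r sin θ − e = 44.972587 − 15 = 29.972587
x = r cos θ + √(L² − h²) = 1.570477 + 243.159709 = 244.730186
dx/dθ = −r sin θ − h·r cos θ/√(L² − h²) (θ in radians; h = 29.972587) = -45.166169

x = 244.7302, dx/dθ = -45.1662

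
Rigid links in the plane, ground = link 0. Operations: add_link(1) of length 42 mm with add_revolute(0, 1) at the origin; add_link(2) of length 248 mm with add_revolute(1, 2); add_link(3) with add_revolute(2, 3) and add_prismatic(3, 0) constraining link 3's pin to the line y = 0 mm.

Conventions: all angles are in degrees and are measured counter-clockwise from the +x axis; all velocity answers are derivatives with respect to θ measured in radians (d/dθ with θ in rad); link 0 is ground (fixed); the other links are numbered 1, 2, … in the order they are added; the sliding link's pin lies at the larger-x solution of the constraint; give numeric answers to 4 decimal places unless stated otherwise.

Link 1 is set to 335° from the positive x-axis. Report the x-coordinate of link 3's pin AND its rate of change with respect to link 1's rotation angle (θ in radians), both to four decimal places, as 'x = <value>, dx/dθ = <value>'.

geometry: r = 42 mm, L = 248 mm, e = 0 mm
crank pin P = (r cos θ, r sin θ) = (38.064927, -17.749967)
h = r sin θ − e = -17.749967 − 0 = -17.749967
x = r cos θ + √(L² − h²) = 38.064927 + 247.363980 = 285.428907
dx/dθ = −r sin θ − h·r cos θ/√(L² − h²) (θ in radians; h = -17.749967) = 20.481372

x = 285.4289, dx/dθ = 20.4814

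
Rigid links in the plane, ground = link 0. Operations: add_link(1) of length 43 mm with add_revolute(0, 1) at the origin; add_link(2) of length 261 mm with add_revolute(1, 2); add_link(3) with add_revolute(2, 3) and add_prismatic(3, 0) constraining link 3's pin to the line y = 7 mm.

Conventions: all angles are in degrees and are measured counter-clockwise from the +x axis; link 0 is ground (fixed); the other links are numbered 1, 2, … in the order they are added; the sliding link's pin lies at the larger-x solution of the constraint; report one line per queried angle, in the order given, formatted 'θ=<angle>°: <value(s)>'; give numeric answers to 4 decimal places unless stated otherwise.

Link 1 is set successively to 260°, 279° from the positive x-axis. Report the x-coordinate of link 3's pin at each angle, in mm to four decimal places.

geometry: r = 43 mm, L = 261 mm, e = 7 mm
θ=260°: crank pin P = (r cos θ, r sin θ) = (-7.466872, -42.346733)
θ=260°: h = r sin θ − e = -42.346733 − 7 = -49.346733
θ=260°: x = r cos θ + √(L² − h²) = -7.466872 + 256.292606 = 248.825734
θ=279°: crank pin P = (r cos θ, r sin θ) = (6.726682, -42.470599)
θ=279°: h = r sin θ − e = -42.470599 − 7 = -49.470599
θ=279°: x = r cos θ + √(L² − h²) = 6.726682 + 256.268726 = 262.995408

θ=260°: 248.8257
θ=279°: 262.9954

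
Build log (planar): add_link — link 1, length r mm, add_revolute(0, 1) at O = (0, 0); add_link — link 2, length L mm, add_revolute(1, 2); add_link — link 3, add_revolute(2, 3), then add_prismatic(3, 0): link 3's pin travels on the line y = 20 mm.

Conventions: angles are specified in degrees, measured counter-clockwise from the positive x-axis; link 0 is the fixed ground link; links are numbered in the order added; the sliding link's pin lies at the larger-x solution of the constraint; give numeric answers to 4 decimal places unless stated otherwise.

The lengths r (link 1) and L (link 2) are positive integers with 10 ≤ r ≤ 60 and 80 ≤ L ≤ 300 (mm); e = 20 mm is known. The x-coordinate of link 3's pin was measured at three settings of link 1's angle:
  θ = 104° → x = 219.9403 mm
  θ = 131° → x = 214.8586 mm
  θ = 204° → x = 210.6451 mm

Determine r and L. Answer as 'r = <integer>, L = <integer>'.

constraint per measurement: (x − r cos θ)² + (r sin θ − e)² = L²
subtracting the θ₁ and θ₂ equations cancels the r² and L² terms:
r = (x₁² − x₂²) / (2[(x₁cos θ₁ + e sin θ₁) − (x₂cos θ₂ + e sin θ₂)]) = 12.0000 → r = 12
L² = (x₁ − r cos θ₁)² + (r sin θ₁ − e)² = 49728.9946 → L = 223.0000 → L = 223
check at θ₃=204°: x = 210.6451 (printed 210.6451) ✓

r = 12, L = 223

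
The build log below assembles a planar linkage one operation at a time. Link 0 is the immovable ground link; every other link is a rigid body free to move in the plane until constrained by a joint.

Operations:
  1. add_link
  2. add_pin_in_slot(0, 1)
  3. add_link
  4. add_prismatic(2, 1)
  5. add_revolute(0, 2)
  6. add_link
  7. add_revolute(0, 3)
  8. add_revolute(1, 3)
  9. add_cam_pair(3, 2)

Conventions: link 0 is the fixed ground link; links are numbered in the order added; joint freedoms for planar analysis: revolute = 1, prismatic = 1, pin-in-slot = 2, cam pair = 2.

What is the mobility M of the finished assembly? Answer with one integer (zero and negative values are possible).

(L,J1,J2)=(1,0,0); link0 fixed
link1: (2,0,0)
PS 0-1 [J2]: (2,0,1)
link2: (3,0,1)
P 2-1 [J1]: (3,1,1)
R 0-2 [J1]: (3,2,1)
link3: (4,2,1)
R 0-3 [J1]: (4,3,1)
R 1-3 [J1]: (4,4,1)
C 3-2 [J2]: (4,4,2)
Grübler: 3·3 − 2·4 − 2 = -1

M = -1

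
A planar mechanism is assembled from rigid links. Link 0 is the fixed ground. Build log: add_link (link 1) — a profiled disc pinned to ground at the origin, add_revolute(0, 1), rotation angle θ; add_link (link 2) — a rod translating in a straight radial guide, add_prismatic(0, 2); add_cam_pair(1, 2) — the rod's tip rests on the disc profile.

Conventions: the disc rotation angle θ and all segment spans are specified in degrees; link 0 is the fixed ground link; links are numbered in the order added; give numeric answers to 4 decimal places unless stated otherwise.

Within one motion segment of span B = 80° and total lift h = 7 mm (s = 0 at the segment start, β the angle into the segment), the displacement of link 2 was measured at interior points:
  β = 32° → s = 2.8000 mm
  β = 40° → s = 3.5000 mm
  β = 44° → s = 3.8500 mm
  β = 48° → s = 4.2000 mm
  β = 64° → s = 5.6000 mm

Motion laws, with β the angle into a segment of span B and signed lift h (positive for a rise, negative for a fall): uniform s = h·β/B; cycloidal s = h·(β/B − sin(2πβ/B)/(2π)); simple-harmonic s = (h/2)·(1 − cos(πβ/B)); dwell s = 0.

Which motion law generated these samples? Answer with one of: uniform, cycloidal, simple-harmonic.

candidates at β/B = r: uniform s = h·r (linear in β); cycloidal s = h·(r − sin(2πr)/(2π)); simple-harmonic s = (h/2)(1 − cos(πr))
β=32°: printed 2.8000 | uniform 2.8000, cycloidal 2.1452, simple-harmonic 2.4184
β=40°: printed 3.5000 | uniform 3.5000, cycloidal 3.5000, simple-harmonic 3.5000
β=44°: printed 3.8500 | uniform 3.8500, cycloidal 4.1943, simple-harmonic 4.0475
β=48°: printed 4.2000 | uniform 4.2000, cycloidal 4.8548, simple-harmonic 4.5816
β=64°: printed 5.6000 | uniform 5.6000, cycloidal 6.6596, simple-harmonic 6.3316
only one law matches every sample → uniform

uniform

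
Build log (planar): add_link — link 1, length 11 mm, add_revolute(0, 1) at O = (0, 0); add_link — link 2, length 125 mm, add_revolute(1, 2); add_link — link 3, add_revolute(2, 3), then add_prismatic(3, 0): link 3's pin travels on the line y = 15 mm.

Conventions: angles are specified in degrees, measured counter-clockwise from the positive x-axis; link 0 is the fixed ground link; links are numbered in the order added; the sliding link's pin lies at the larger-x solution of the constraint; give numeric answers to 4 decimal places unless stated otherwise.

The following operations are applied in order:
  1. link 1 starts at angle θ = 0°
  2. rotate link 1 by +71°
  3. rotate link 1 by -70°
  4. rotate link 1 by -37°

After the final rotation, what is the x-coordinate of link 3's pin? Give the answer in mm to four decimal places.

geometry: r = 11 mm, L = 125 mm, e = 15 mm; θ starts at 0°
rotate link 1 by +71°: θ ← 0° +71° = 71°
rotate link 1 by -70°: θ ← 71° -70° = 1°
rotate link 1 by -37°: θ ← 1° -37° = -36°
crank pin P = (r cos θ, r sin θ) = (8.899187, -6.465638)
h = r sin θ − e = -6.465638 − 15 = -21.465638
x = r cos θ + √(L² − h²) = 8.899187 + 123.143113 = 132.042300

132.0423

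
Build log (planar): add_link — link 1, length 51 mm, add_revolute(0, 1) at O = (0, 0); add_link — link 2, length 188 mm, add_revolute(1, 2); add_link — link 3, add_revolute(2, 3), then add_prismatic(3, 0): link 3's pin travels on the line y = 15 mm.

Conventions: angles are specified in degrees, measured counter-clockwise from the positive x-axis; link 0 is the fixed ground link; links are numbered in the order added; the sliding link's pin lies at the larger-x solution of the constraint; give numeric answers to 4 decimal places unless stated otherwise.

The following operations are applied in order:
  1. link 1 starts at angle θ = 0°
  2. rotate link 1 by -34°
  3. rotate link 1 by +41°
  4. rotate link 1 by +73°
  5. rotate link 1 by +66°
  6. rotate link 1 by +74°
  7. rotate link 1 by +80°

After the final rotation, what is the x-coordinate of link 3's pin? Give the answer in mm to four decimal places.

geometry: r = 51 mm, L = 188 mm, e = 15 mm; θ starts at 0°
rotate link 1 by -34°: θ ← 0° -34° = -34°
rotate link 1 by +41°: θ ← -34° +41° = 7°
rotate link 1 by +73°: θ ← 7° +73° = 80°
rotate link 1 by +66°: θ ← 80° +66° = 146°
rotate link 1 by +74°: θ ← 146° +74° = 220°
rotate link 1 by +80°: θ ← 220° +80° = 300°
crank pin P = (r cos θ, r sin θ) = (25.500000, -44.167296)
h = r sin θ − e = -44.167296 − 15 = -59.167296
x = r cos θ + √(L² − h²) = 25.500000 + 178.446718 = 203.946718

203.9467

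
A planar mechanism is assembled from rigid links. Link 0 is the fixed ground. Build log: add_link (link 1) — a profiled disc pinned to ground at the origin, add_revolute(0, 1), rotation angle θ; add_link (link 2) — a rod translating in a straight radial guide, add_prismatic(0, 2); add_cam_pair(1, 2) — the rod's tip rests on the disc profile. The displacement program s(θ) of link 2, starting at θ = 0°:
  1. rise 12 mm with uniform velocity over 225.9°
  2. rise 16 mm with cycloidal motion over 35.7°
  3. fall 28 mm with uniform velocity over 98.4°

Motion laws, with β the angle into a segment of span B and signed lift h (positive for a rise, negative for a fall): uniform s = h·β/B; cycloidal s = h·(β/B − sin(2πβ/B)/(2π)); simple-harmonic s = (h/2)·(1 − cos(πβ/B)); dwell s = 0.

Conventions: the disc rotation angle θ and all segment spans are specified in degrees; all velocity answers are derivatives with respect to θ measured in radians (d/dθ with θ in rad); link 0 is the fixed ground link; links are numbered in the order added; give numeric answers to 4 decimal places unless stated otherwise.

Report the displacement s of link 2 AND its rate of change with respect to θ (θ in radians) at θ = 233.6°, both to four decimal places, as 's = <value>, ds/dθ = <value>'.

seg 1 [0°–225.9°] uniform, h=12: full span → s += 12 → s = 12.0000
seg 2 [225.9°–261.6°] cycloidal, h=16: θ=233.6° here. β=7.7, B=35.7. 16·(0.2157 − sin(2π·0.2157)/(2π)) = 0.9635 → s = 12.9635
velocity in seg [225.9°–261.6°] (cycloidal), θ in radians: β = 7.7° = 0.1344 rad, B = 35.7° = 0.6231 rad; ds/dθ = (h/B)(1 − cos(2πβ/B)) = (16/0.6231)(1 − cos(2π·0.2157)) = 20.185240 mm/rad

s = 12.9635, ds/dθ = 20.1852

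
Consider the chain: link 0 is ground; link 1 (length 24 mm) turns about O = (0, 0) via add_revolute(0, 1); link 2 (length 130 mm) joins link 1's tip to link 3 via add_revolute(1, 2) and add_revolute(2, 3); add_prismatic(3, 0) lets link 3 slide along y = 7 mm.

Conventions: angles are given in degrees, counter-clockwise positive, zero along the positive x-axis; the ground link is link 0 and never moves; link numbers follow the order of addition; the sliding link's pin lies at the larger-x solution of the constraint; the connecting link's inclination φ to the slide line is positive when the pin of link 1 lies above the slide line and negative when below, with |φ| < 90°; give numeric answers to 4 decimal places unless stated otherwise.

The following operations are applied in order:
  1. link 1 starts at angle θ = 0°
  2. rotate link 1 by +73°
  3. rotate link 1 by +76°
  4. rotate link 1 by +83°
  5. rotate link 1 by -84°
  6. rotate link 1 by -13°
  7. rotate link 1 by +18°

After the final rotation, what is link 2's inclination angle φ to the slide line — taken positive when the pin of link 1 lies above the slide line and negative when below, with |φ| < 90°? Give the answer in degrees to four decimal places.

geometry: r = 24 mm, L = 130 mm, e = 7 mm; θ starts at 0°
rotate link 1 by +73°: θ ← 0° +73° = 73°
rotate link 1 by +76°: θ ← 73° +76° = 149°
rotate link 1 by +83°: θ ← 149° +83° = 232°
rotate link 1 by -84°: θ ← 232° -84° = 148°
rotate link 1 by -13°: θ ← 148° -13° = 135°
rotate link 1 by +18°: θ ← 135° +18° = 153°
h = r sin θ − e = 10.895772 − 7 = 3.895772
sin φ = h / L = 3.895772 / 130 = 0.02996748
φ = arcsin(0.02996748) = 1.717267°

1.7173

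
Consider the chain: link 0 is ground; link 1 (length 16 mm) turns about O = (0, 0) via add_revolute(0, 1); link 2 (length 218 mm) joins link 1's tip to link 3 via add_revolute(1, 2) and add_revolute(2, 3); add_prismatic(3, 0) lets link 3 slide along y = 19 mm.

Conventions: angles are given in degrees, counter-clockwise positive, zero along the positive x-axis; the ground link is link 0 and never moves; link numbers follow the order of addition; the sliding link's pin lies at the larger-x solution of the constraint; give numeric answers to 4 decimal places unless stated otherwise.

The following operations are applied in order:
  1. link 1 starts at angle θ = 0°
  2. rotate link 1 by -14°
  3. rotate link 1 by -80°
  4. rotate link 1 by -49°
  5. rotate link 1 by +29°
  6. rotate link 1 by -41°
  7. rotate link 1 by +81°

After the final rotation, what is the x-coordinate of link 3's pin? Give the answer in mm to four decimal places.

geometry: r = 16 mm, L = 218 mm, e = 19 mm; θ starts at 0°
rotate link 1 by -14°: θ ← 0° -14° = -14°
rotate link 1 by -80°: θ ← -14° -80° = -94°
rotate link 1 by -49°: θ ← -94° -49° = -143°
rotate link 1 by +29°: θ ← -143° +29° = -114°
rotate link 1 by -41°: θ ← -114° -41° = -155°
rotate link 1 by +81°: θ ← -155° +81° = -74°
crank pin P = (r cos θ, r sin θ) = (4.410198, -15.380187)
h = r sin θ − e = -15.380187 − 19 = -34.380187
x = r cos θ + √(L² − h²) = 4.410198 + 215.271927 = 219.682125

219.6821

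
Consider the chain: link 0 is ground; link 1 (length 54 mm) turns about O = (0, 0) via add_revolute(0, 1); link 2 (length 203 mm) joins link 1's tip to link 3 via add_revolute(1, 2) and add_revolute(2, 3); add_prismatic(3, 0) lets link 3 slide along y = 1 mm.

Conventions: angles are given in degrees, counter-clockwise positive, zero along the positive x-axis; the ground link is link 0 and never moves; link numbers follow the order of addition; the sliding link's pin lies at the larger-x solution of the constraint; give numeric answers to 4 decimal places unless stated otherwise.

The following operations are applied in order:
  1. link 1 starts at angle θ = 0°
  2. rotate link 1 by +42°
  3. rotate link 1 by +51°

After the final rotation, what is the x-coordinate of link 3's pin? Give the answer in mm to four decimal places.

geometry: r = 54 mm, L = 203 mm, e = 1 mm; θ starts at 0°
rotate link 1 by +42°: θ ← 0° +42° = 42°
rotate link 1 by +51°: θ ← 42° +51° = 93°
crank pin P = (r cos θ, r sin θ) = (-2.826142, 53.925995)
h = r sin θ − e = 53.925995 − 1 = 52.925995
x = r cos θ + √(L² − h²) = -2.826142 + 195.979180 = 193.153039

193.1530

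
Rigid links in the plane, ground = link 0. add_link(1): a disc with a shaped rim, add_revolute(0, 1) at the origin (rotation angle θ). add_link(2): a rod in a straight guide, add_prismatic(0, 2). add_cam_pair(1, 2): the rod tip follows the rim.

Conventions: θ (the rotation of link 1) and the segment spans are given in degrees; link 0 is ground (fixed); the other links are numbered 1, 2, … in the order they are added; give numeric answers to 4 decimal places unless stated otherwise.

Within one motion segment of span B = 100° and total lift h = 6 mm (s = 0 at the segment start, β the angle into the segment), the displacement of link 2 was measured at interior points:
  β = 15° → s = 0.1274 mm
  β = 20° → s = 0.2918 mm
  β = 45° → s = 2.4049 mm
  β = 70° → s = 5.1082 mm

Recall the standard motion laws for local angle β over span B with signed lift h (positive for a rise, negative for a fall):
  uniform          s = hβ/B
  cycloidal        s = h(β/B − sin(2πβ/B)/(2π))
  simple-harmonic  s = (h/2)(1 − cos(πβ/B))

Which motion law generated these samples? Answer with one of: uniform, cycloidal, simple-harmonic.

candidates at β/B = r: uniform s = h·r (linear in β); cycloidal s = h·(r − sin(2πr)/(2π)); simple-harmonic s = (h/2)(1 − cos(πr))
β=15°: printed 0.1274 | uniform 0.9000, cycloidal 0.1274, simple-harmonic 0.3270
β=20°: printed 0.2918 | uniform 1.2000, cycloidal 0.2918, simple-harmonic 0.5729
β=45°: printed 2.4049 | uniform 2.7000, cycloidal 2.4049, simple-harmonic 2.5307
β=70°: printed 5.1082 | uniform 4.2000, cycloidal 5.1082, simple-harmonic 4.7634
only one law matches every sample → cycloidal

cycloidal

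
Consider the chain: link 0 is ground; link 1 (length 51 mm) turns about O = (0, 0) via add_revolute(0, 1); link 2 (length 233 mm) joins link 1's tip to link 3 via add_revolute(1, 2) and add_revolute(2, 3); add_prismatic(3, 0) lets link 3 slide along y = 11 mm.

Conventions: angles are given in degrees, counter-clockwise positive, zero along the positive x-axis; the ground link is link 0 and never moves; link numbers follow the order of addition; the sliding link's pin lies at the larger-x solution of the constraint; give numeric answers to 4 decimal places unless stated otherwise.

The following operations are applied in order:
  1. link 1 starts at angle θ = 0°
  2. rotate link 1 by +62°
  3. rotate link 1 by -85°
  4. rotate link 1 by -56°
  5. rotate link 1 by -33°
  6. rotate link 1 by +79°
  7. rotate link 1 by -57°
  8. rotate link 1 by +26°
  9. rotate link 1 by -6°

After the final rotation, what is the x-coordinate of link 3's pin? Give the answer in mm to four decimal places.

geometry: r = 51 mm, L = 233 mm, e = 11 mm; θ starts at 0°
rotate link 1 by +62°: θ ← 0° +62° = 62°
rotate link 1 by -85°: θ ← 62° -85° = -23°
rotate link 1 by -56°: θ ← -23° -56° = -79°
rotate link 1 by -33°: θ ← -79° -33° = -112°
rotate link 1 by +79°: θ ← -112° +79° = -33°
rotate link 1 by -57°: θ ← -33° -57° = -90°
rotate link 1 by +26°: θ ← -90° +26° = -64°
rotate link 1 by -6°: θ ← -64° -6° = -70°
crank pin P = (r cos θ, r sin θ) = (17.443027, -47.924324)
h = r sin θ − e = -47.924324 − 11 = -58.924324
x = r cos θ + √(L² − h²) = 17.443027 + 225.426094 = 242.869122

242.8691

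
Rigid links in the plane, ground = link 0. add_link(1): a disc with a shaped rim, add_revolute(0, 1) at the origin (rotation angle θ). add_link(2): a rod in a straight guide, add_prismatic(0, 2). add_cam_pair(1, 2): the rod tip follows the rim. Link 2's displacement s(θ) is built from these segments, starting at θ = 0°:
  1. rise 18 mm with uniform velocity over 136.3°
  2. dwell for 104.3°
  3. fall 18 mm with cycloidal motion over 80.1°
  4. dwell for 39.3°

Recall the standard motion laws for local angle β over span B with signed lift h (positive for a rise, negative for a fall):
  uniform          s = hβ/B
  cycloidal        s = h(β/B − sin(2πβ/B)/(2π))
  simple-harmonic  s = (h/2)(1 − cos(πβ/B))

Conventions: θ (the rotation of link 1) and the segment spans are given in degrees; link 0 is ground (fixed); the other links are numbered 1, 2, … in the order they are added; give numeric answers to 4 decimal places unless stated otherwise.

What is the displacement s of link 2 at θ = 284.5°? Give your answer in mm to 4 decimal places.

segment 1 (0° to 136.3°, uniform, h = 18) is passed completely: s = 0.0000 + (18) = 18.0000
segment 2 (136.3° to 240.6°, dwell): s unchanged at 18.0000
θ = 284.5° falls in segment 3 (240.6° to 320.7°, cycloidal, h = -18): β = 284.5 − 240.6 = 43.9°, B = 80.1°; Δs = -18·(0.5481 − sin(2π·0.5481)/(2π)) = -10.7172; s = 18.0000 − 10.7172 = 7.2828

7.2828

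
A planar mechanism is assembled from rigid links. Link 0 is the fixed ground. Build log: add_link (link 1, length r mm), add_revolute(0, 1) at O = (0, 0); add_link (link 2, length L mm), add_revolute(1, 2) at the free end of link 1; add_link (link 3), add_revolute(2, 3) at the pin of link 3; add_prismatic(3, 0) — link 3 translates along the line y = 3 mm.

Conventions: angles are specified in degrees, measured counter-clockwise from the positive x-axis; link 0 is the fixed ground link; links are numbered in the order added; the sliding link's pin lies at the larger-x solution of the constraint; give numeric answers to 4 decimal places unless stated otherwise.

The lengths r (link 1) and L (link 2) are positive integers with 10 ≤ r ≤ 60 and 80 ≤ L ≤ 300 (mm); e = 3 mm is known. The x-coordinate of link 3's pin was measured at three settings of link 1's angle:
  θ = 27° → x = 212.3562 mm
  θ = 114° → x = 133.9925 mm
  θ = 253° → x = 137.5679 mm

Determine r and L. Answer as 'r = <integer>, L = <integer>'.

constraint per measurement: (x − r cos θ)² + (r sin θ − e)² = L²
subtracting the θ₁ and θ₂ equations cancels the r² and L² terms:
r = (x₁² − x₂²) / (2[(x₁cos θ₁ + e sin θ₁) − (x₂cos θ₂ + e sin θ₂)]) = 56.0000 → r = 56
L² = (x₁ − r cos θ₁)² + (r sin θ₁ − e)² = 26896.0098 → L = 164.0000 → L = 164
check at θ₃=253°: x = 137.5679 (printed 137.5679) ✓

r = 56, L = 164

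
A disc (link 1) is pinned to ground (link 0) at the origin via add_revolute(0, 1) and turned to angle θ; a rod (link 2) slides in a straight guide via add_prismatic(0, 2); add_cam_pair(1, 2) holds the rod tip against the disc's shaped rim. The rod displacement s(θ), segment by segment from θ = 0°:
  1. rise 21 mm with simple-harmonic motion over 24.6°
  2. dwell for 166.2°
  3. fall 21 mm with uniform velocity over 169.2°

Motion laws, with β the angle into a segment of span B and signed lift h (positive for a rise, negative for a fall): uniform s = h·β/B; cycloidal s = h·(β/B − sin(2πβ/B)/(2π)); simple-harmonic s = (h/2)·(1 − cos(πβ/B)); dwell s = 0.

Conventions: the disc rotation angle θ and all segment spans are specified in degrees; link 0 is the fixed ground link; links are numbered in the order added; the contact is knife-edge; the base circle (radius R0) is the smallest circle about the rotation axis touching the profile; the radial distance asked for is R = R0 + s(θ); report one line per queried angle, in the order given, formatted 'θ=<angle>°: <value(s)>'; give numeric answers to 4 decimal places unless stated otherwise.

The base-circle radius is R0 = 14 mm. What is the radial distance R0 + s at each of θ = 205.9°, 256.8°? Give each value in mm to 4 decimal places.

segment 1 (0° to 24.6°, simple-harmonic, h = 21) is passed completely: s = 0.0000 + (21) = 21.0000
segment 2 (24.6° to 190.8°, dwell): s unchanged at 21.0000
θ = 205.9° falls in segment 3 (190.8° to 360°, uniform, h = -21): β = 205.9 − 190.8 = 15.1°, B = 169.2°; Δs = -21·15.1/169.2 = -1.8741; s = 21.0000 − 1.8741 = 19.1259
θ = 256.8° falls in segment 3 (190.8° to 360°, uniform, h = -21): β = 256.8 − 190.8 = 66°, B = 169.2°; Δs = -21·66/169.2 = -8.1915; s = 21.0000 − 8.1915 = 12.8085
θ=205.9°: R = R0 + s = 14 + 19.1259 = 33.1259
θ=256.8°: R = R0 + s = 14 + 12.8085 = 26.8085

θ=205.9°: 33.1259
θ=256.8°: 26.8085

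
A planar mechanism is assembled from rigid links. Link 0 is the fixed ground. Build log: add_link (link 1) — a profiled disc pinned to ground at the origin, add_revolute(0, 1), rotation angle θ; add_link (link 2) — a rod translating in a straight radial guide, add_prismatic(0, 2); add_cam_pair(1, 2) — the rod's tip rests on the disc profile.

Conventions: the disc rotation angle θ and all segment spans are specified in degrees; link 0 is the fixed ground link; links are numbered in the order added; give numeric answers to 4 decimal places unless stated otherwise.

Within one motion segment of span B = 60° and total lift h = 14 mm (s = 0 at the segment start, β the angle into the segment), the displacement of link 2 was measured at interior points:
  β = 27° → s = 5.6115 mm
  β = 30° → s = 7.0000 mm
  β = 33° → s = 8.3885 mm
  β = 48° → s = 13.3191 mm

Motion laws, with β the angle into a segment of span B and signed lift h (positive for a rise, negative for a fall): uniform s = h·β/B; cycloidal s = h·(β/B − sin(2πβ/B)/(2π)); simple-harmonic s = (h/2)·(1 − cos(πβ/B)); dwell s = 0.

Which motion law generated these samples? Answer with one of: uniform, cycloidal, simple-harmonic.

candidates at β/B = r: uniform s = h·r (linear in β); cycloidal s = h·(r − sin(2πr)/(2π)); simple-harmonic s = (h/2)(1 − cos(πr))
β=27°: printed 5.6115 | uniform 6.3000, cycloidal 5.6115, simple-harmonic 5.9050
β=30°: printed 7.0000 | uniform 7.0000, cycloidal 7.0000, simple-harmonic 7.0000
β=33°: printed 8.3885 | uniform 7.7000, cycloidal 8.3885, simple-harmonic 8.0950
β=48°: printed 13.3191 | uniform 11.2000, cycloidal 13.3191, simple-harmonic 12.6631
only one law matches every sample → cycloidal

cycloidal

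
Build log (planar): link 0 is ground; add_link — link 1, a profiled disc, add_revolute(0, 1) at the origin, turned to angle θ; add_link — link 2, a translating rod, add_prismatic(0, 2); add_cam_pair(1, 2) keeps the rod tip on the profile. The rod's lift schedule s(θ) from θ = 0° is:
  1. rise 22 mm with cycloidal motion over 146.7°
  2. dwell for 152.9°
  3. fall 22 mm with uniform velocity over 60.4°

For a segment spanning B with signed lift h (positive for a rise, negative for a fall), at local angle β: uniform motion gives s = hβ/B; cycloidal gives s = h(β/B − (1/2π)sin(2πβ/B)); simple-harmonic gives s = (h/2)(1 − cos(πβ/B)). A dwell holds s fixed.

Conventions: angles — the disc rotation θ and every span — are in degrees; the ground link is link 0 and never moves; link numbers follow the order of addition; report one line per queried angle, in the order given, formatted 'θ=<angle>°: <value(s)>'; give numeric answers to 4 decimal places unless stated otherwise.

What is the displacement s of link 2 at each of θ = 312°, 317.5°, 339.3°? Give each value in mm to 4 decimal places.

seg 1 [0°–146.7°] cycloidal, h=22: full span → s += 22 → s = 22.0000
seg 2 [146.7°–299.6°] dwell: s stays 22.0000
seg 3 [299.6°–360°] uniform, h=-22: θ=312° here. β=12.4, B=60.4. -22·12.4/60.4 = -4.5166 → s = 17.4834
seg 3 [299.6°–360°] uniform, h=-22: θ=317.5° here. β=17.9, B=60.4. -22·17.9/60.4 = -6.5199 → s = 15.4801
seg 3 [299.6°–360°] uniform, h=-22: θ=339.3° here. β=39.7, B=60.4. -22·39.7/60.4 = -14.4603 → s = 7.5397

θ=312°: 17.4834
θ=317.5°: 15.4801
θ=339.3°: 7.5397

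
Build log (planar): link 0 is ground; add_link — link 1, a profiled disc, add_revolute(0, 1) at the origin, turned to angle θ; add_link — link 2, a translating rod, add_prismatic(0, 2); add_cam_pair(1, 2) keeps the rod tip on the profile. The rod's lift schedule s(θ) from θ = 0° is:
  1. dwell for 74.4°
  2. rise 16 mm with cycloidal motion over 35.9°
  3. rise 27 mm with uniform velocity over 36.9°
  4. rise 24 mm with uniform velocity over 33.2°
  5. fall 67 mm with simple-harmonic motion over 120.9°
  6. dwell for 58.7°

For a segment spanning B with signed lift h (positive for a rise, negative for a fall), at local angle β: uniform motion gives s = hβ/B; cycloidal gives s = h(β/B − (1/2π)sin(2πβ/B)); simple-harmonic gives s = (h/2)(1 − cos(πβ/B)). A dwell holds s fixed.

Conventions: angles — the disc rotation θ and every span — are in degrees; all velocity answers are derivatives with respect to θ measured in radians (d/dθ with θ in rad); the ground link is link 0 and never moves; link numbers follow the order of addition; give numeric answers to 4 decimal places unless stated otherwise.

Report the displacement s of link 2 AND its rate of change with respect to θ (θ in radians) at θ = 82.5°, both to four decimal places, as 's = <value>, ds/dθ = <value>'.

seg 1 [0°–74.4°] dwell: s stays 0.0000
seg 2 [74.4°–110.3°] cycloidal, h=16: θ=82.5° here. β=8.1, B=35.9. 16·(0.2256 − sin(2π·0.2256)/(2π)) = 1.0934 → s = 1.0934
velocity in seg [74.4°–110.3°] (cycloidal), θ in radians: β = 8.1° = 0.1414 rad, B = 35.9° = 0.6266 rad; ds/dθ = (h/B)(1 − cos(2πβ/B)) = (16/0.6266)(1 − cos(2π·0.2256)) = 21.640407 mm/rad

s = 1.0934, ds/dθ = 21.6404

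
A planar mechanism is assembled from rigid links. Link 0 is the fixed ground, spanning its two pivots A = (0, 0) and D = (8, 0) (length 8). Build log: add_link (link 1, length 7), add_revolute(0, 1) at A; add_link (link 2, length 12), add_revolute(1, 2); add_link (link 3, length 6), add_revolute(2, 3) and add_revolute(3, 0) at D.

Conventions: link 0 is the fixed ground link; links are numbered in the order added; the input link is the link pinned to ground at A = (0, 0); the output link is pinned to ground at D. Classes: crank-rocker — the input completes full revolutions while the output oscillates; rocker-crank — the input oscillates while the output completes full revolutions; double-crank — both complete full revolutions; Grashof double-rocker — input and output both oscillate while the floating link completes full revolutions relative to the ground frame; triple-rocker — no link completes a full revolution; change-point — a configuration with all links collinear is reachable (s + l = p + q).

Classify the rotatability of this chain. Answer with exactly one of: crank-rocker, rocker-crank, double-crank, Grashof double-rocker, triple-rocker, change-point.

lengths: ground=8, input=7, coupler=12, output=6
sorted: s=6 (shortest), l=12 (longest), p+q=15
s + l = 18 vs p + q = 15
s + l > p + q → non-Grashof → no link fully rotates → triple-rocker

triple-rocker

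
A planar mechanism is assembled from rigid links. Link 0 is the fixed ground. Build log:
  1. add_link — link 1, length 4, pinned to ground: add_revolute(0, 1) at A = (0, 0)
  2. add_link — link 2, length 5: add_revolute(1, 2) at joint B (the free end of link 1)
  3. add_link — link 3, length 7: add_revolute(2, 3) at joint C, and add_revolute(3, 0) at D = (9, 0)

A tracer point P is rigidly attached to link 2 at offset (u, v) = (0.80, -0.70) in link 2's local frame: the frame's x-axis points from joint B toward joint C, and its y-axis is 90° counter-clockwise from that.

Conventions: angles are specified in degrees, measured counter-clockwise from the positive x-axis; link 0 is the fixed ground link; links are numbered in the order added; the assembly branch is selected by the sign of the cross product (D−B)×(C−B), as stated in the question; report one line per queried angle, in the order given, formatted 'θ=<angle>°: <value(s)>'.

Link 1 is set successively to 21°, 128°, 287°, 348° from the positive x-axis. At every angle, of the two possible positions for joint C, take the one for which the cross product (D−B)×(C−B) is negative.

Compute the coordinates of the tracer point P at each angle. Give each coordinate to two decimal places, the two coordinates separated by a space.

A=(0,0), D=(9.00,0)
θ=21°: B = A + 4.00·(cos21°, sin21°) = (3.7343, 1.4335)
θ=21°: |BD| = 5.4573
θ=21°: circle(B,5.00) ∩ circle(D,7.00): a=0.5298, h=4.9719
θ=21°:   candidates: C₊=(5.5514,6.0916) cross=27.133; C₋=(2.9395,-3.5030) cross=-27.133
θ=21°:   branch - wants cross < 0 → take C=(2.9395,-3.5030) (cross=-27.133)
θ=21°: ex = (C−B)/|BC| = (-0.1590,-0.9873); ey = (0.9873,-0.1590)
θ=21°: P = B + 0.80·ex + -0.70·ey = (2.9161,0.7549)
θ=128°: B = A + 4.00·(cos128°, sin128°) = (-2.4626, 3.1520)
θ=128°: |BD| = 11.8881
θ=128°: circle(B,5.00) ∩ circle(D,7.00): a=4.9347, h=0.8057
θ=128°:   candidates: C₊=(2.5090,2.6205) cross=9.579; C₋=(2.0818,1.0668) cross=-9.579
θ=128°:   branch - wants cross < 0 → take C=(2.0818,1.0668) (cross=-9.579)
θ=128°: ex = (C−B)/|BC| = (0.9089,-0.4171); ey = (0.4171,0.9089)
θ=128°: P = B + 0.80·ex + -0.70·ey = (-2.0275,2.1822)
θ=287°: B = A + 4.00·(cos287°, sin287°) = (1.1695, -3.8252)
θ=287°: |BD| = 8.7149
θ=287°: circle(B,5.00) ∩ circle(D,7.00): a=2.9805, h=4.0146
θ=287°:   candidates: C₊=(2.0854,1.0902) cross=34.986; C₋=(5.6096,-6.1242) cross=-34.986
θ=287°:   branch - wants cross < 0 → take C=(5.6096,-6.1242) (cross=-34.986)
θ=287°: ex = (C−B)/|BC| = (0.8880,-0.4598); ey = (0.4598,0.8880)
θ=287°: P = B + 0.80·ex + -0.70·ey = (1.5581,-4.8147)
θ=348°: B = A + 4.00·(cos348°, sin348°) = (3.9126, -0.8316)
θ=348°: |BD| = 5.1549
θ=348°: circle(B,5.00) ∩ circle(D,7.00): a=0.2496, h=4.9938
θ=348°:   candidates: C₊=(3.3533,4.1370) cross=25.743; C₋=(4.9646,-5.7197) cross=-25.743
θ=348°:   branch - wants cross < 0 → take C=(4.9646,-5.7197) (cross=-25.743)
θ=348°: ex = (C−B)/|BC| = (0.2104,-0.9776); ey = (0.9776,0.2104)
θ=348°: P = B + 0.80·ex + -0.70·ey = (3.3966,-1.7610)

θ=21°: 2.92 0.75
θ=128°: -2.03 2.18
θ=287°: 1.56 -4.81
θ=348°: 3.40 -1.76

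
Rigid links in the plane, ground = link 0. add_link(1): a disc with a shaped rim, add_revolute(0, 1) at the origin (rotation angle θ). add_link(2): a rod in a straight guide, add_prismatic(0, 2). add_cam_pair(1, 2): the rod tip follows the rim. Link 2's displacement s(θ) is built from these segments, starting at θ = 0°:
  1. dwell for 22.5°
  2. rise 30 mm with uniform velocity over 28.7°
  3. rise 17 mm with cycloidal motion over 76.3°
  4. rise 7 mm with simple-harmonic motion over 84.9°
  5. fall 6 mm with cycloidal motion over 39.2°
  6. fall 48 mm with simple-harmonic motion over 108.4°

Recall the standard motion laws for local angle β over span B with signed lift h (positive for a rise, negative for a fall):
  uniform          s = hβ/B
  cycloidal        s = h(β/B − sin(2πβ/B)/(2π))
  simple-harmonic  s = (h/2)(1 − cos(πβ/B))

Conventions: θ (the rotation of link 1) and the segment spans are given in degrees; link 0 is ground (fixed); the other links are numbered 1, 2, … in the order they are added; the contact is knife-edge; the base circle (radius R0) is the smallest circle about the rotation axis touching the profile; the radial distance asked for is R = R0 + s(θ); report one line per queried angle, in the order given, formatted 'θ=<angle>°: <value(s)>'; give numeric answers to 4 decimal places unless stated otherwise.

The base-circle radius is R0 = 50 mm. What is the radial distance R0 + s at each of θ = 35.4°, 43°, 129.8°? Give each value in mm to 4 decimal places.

segment 1 (0° to 22.5°, dwell): s unchanged at 0.0000
θ = 35.4° falls in segment 2 (22.5° to 51.2°, uniform, h = 30): β = 35.4 − 22.5 = 12.9°, B = 28.7°; Δs = 30·12.9/28.7 = 13.4843; s = 0.0000 + 13.4843 = 13.4843
θ = 43° falls in segment 2 (22.5° to 51.2°, uniform, h = 30): β = 43 − 22.5 = 20.5°, B = 28.7°; Δs = 30·20.5/28.7 = 21.4286; s = 0.0000 + 21.4286 = 21.4286
segment 2 (22.5° to 51.2°, uniform, h = 30) is passed completely: s = 0.0000 + (30) = 30.0000
segment 3 (51.2° to 127.5°, cycloidal, h = 17) is passed completely: s = 30.0000 + (17) = 47.0000
θ = 129.8° falls in segment 4 (127.5° to 212.4°, simple-harmonic, h = 7): β = 129.8 − 127.5 = 2.3°, B = 84.9°; Δs = 7/2·(1 − cos(π·0.0271)) = 0.0127; s = 47.0000 + 0.0127 = 47.0127
θ=35.4°: R = R0 + s = 50 + 13.4843 = 63.4843
θ=43°: R = R0 + s = 50 + 21.4286 = 71.4286
θ=129.8°: R = R0 + s = 50 + 47.0127 = 97.0127

θ=35.4°: 63.4843
θ=43°: 71.4286
θ=129.8°: 97.0127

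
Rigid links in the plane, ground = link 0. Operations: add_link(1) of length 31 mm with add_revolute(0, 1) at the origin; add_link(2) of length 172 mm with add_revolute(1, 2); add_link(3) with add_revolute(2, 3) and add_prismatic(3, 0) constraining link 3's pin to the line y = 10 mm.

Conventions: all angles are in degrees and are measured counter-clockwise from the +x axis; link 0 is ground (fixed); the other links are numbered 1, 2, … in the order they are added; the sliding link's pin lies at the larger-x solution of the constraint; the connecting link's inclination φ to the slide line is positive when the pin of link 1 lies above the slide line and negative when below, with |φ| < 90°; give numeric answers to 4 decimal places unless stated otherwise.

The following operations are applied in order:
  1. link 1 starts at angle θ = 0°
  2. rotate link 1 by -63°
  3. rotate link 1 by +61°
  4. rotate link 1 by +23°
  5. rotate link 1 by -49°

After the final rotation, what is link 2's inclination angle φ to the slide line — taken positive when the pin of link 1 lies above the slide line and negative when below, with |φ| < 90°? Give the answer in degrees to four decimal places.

geometry: r = 31 mm, L = 172 mm, e = 10 mm; θ starts at 0°
rotate link 1 by -63°: θ ← 0° -63° = -63°
rotate link 1 by +61°: θ ← -63° +61° = -2°
rotate link 1 by +23°: θ ← -2° +23° = 21°
rotate link 1 by -49°: θ ← 21° -49° = -28°
h = r sin θ − e = -14.553618 − 10 = -24.553618
sin φ = h / L = -24.553618 / 172 = -0.14275360
φ = arcsin(-0.14275360) = -8.207216°

-8.2072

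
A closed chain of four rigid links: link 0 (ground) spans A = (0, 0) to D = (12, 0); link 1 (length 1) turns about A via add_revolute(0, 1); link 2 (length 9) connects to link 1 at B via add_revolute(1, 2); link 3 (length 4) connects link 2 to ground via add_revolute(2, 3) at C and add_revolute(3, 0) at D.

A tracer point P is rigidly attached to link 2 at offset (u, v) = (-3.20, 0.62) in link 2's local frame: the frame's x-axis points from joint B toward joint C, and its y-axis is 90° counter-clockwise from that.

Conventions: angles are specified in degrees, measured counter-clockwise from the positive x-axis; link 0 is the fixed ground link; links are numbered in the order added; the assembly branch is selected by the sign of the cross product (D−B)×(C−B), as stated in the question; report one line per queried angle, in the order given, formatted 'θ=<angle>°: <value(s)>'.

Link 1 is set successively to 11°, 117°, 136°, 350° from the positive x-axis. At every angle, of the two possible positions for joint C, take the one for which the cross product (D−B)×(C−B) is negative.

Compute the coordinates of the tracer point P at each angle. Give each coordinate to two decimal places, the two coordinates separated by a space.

A=(0,0), D=(12.00,0)
θ=11°: B = A + 1.00·(cos11°, sin11°) = (0.9816, 0.1908)
θ=11°: |BD| = 11.0200
θ=11°: circle(B,9.00) ∩ circle(D,4.00): a=8.4592, h=3.0728
θ=11°:   candidates: C₊=(9.4928,3.1167) cross=33.862; C₋=(9.3863,-3.0280) cross=-33.862
θ=11°:   branch - wants cross < 0 → take C=(9.3863,-3.0280) (cross=-33.862)
θ=11°: ex = (C−B)/|BC| = (0.9339,-0.3576); ey = (0.3576,0.9339)
θ=11°: P = B + -3.20·ex + 0.62·ey = (-1.7850,1.9143)
θ=117°: B = A + 1.00·(cos117°, sin117°) = (-0.4540, 0.8910)
θ=117°: |BD| = 12.4858
θ=117°: circle(B,9.00) ∩ circle(D,4.00): a=8.8459, h=1.6585
θ=117°:   candidates: C₊=(8.4877,1.9140) cross=20.708; C₋=(8.2510,-1.3945) cross=-20.708
θ=117°:   branch - wants cross < 0 → take C=(8.2510,-1.3945) (cross=-20.708)
θ=117°: ex = (C−B)/|BC| = (0.9672,-0.2539); ey = (0.2539,0.9672)
θ=117°: P = B + -3.20·ex + 0.62·ey = (-3.3916,2.3033)
θ=136°: B = A + 1.00·(cos136°, sin136°) = (-0.7193, 0.6947)
θ=136°: |BD| = 12.7383
θ=136°: circle(B,9.00) ∩ circle(D,4.00): a=8.9205, h=1.1935
θ=136°:   candidates: C₊=(8.2530,1.3999) cross=15.204; C₋=(8.1228,-0.9836) cross=-15.204
θ=136°:   branch - wants cross < 0 → take C=(8.1228,-0.9836) (cross=-15.204)
θ=136°: ex = (C−B)/|BC| = (0.9825,-0.1865); ey = (0.1865,0.9825)
θ=136°: P = B + -3.20·ex + 0.62·ey = (-3.7476,1.9005)
θ=350°: B = A + 1.00·(cos350°, sin350°) = (0.9848, -0.1736)
θ=350°: |BD| = 11.0166
θ=350°: circle(B,9.00) ∩ circle(D,4.00): a=8.4584, h=3.0750
θ=350°:   candidates: C₊=(9.3937,3.0343) cross=33.876; C₋=(9.4906,-3.1150) cross=-33.876
θ=350°:   branch - wants cross < 0 → take C=(9.4906,-3.1150) (cross=-33.876)
θ=350°: ex = (C−B)/|BC| = (0.9451,-0.3268); ey = (0.3268,0.9451)
θ=350°: P = B + -3.20·ex + 0.62·ey = (-1.8369,1.4581)

θ=11°: -1.78 1.91
θ=117°: -3.39 2.30
θ=136°: -3.75 1.90
θ=350°: -1.84 1.46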